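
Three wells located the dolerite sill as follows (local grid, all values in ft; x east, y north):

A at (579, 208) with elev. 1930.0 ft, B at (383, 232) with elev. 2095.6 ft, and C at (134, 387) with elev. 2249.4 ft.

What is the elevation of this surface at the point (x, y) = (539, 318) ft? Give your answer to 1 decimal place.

1916.0 ft

Two edge vectors: A→B = (-196, 24, 165.6), A→C = (-445, 179, 319.4).
Normal n = (A→B) × (A→C) = (-21976.8, -11089.6, -24404).
So ∂z/∂x = −n_x/n_z = −0.90054 and ∂z/∂y = −n_y/n_z = −0.45442.
Intercept c from A: 1930 + 521.41 + 94.52 = 2545.93.
At (539, 318): z = −485.4 − 144.5 + 2545.93 = 1916.0 ft.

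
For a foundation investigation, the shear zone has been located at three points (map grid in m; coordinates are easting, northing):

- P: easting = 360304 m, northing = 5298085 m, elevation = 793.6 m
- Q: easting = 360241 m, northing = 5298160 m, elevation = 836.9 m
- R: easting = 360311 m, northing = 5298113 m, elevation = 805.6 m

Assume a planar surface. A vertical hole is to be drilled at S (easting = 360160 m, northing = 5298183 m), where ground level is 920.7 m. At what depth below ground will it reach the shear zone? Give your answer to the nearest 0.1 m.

Let the plane be z = a·easting + b·northing + c.
Q−P: −63a + 75b = 43.3;  R−P: 7a + 28b = 12.
Solving gives a = −0.136478812, b = 0.462691131.
Then c = 793.6 − a·360304 − b·5298085 = −2401409.48.
At (360160, 5298183): z_contact = −49154.21 + 2451422.29 − 2401409.48 = 858.60 m.
Depth below ground = 920.7 − 858.60 = 62.1 m.

62.1 m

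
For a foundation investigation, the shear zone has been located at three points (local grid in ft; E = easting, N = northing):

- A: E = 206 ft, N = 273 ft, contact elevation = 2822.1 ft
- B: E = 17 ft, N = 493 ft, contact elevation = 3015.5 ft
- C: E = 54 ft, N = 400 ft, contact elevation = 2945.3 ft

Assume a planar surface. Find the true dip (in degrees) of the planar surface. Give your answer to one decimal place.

Let the plane be z = a·E + b·N + c.
B−A: −189a + 220b = 193.4;  C−A: −152a + 127b = 123.2.
Solving gives a = −0.26939, b = 0.64766.
Gradient magnitude |∇z| = √(a² + b²) = √(0.07257 + 0.41947) = 0.70145.
True dip = arctan(0.70145) = 35.0°, dipping toward SSE (azimuth ≈ 157°).

35.0°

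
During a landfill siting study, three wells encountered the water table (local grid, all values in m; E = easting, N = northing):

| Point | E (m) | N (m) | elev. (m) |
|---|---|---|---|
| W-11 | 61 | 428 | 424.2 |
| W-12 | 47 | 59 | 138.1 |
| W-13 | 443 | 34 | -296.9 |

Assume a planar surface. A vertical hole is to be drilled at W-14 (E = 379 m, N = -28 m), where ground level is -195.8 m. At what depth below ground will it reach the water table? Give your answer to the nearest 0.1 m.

84.6 m

Let the plane be z = a·E + b·N + c.
W-12−W-11: −14a − 369b = −286.1;  W-13−W-11: 382a − 394b = −721.1.
Solving gives a = −1.04703, b = 0.81506.
Then c = 424.2 − a·61 − b·428 = 139.22.
At (379, -28): z_contact = −396.82 − 22.82 + 139.22 = -280.42 m.
Depth below ground = -195.8 − (-280.42) = 84.6 m.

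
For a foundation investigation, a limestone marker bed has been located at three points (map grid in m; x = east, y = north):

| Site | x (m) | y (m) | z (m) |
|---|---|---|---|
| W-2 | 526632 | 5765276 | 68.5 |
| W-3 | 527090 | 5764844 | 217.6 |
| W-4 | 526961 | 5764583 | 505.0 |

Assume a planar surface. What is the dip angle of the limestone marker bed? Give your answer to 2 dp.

44.67°

Let the plane be z = a·x + b·y + c.
W-3−W-2: 458a − 432b = 149.1;  W-4−W-2: 329a − 693b = 436.5.
Solving gives a = −0.48636, b = −0.86077.
Gradient magnitude |∇z| = √(a² + b²) = √(0.23654 + 0.74092) = 0.98867.
True dip = arctan(0.98867) = 44.67°, dipping toward NNE (azimuth ≈ 029°).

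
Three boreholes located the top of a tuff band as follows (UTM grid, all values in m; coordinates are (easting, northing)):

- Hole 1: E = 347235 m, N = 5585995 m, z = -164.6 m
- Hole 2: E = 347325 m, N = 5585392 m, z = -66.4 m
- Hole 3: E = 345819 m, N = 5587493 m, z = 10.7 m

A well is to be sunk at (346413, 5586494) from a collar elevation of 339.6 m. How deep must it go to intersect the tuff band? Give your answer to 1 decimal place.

Two edge vectors: Hole 1→Hole 2 = (90, -603, 98.2), Hole 1→Hole 3 = (-1416, 1498, 175.3).
Normal n = (Hole 1→Hole 2) × (Hole 1→Hole 3) = (-252809.5, -154828.2, -719028).
So ∂z/∂E = −n_x/n_z = −0.351598964 and ∂z/∂N = −n_y/n_z = −0.215329862.
Intercept c from Hole 1: -164.6 + 122087.47 + 1202831.53 = 1324754.40.
At (346413, 5586494): z_contact = −121798.45 − 1202938.98 + 1324754.40 = 16.96 m.
Depth below ground = 339.6 − 16.96 = 322.6 m.

322.6 m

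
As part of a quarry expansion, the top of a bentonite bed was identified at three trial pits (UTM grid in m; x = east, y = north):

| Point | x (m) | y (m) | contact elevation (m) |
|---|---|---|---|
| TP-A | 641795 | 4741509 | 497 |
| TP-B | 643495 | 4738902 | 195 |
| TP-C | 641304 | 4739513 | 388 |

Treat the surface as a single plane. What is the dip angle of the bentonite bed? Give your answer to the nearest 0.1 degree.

Two edge vectors: TP-A→TP-B = (1700, -2607, -302), TP-A→TP-C = (-491, -1996, -109).
Normal n = (TP-A→TP-B) × (TP-A→TP-C) = (-318629, 333582, -4673237).
So ∂z/∂x = −n_x/n_z = −0.06818 and ∂z/∂y = −n_y/n_z = 0.07138.
Gradient magnitude |∇z| = √(a² + b²) = √(0.00465 + 0.00510) = 0.09871.
True dip = arctan(0.09871) = 5.6°, dipping toward SE (azimuth ≈ 136°).

5.6°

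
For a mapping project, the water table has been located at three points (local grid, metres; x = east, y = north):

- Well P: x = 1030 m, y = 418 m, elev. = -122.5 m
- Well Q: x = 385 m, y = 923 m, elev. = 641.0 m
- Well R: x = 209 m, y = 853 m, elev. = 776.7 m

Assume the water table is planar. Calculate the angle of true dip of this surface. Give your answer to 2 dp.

Two edge vectors: Well P→Well Q = (-645, 505, 763.5), Well P→Well R = (-821, 435, 899.2).
Normal n = (Well P→Well Q) × (Well P→Well R) = (121973.5, -46849.5, 134030).
So ∂z/∂x = −n_x/n_z = −0.91005 and ∂z/∂y = −n_y/n_z = 0.34954.
Gradient magnitude |∇z| = √(a² + b²) = √(0.82818 + 0.12218) = 0.97487.
True dip = arctan(0.97487) = 44.27°, dipping toward ESE (azimuth ≈ 111°).

44.27°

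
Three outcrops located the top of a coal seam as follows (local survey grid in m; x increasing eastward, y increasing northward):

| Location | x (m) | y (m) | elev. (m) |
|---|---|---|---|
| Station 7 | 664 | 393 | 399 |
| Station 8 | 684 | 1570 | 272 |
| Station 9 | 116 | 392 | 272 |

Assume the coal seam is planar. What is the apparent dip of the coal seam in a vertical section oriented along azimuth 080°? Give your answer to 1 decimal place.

11.8°

Two edge vectors: Station 7→Station 8 = (20, 1177, -127), Station 7→Station 9 = (-548, -1, -127).
Normal n = (Station 7→Station 8) × (Station 7→Station 9) = (-149606, 72136, 644976).
So ∂z/∂x = −n_x/n_z = 0.23196 and ∂z/∂y = −n_y/n_z = −0.11184.
Unit vector along 080° is (sin 80°, cos 80°) = (0.9848, 0.1736).
Slope in that direction = a·(0.9848) + b·(0.1736) = 0.20901.
Apparent dip = arctan|0.20901| = 11.8° (true dip is 14.4°, so apparent ≤ true as expected).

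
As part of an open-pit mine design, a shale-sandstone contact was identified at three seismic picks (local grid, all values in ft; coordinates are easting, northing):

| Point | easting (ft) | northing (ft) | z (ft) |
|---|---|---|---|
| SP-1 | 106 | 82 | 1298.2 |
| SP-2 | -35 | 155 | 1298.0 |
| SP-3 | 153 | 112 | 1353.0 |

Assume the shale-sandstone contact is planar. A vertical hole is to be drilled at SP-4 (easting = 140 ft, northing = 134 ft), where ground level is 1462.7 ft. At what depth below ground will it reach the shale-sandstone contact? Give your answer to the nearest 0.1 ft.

Two edge vectors: SP-1→SP-2 = (-141, 73, -0.2), SP-1→SP-3 = (47, 30, 54.8).
Normal n = (SP-1→SP-2) × (SP-1→SP-3) = (4006.4, 7717.4, -7661).
So ∂z/∂easting = −n_x/n_z = 0.52296 and ∂z/∂northing = −n_y/n_z = 1.00736.
Intercept c from SP-1: 1298.2 − 55.43 − 82.60 = 1160.16.
At (140, 134): z_contact = 73.21 + 134.99 + 1160.16 = 1368.36 ft.
Depth below ground = 1462.7 − 1368.36 = 94.3 ft.

94.3 ft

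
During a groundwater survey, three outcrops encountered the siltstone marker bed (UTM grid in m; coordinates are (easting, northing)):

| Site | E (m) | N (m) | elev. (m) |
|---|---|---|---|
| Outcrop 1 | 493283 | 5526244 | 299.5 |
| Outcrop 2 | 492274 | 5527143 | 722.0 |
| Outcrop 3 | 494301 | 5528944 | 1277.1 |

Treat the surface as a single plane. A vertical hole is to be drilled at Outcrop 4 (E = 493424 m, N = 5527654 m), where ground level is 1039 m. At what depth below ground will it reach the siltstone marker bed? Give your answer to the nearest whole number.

Two edge vectors: Outcrop 1→Outcrop 2 = (-1009, 899, 422.5), Outcrop 1→Outcrop 3 = (1018, 2700, 977.6).
Normal n = (Outcrop 1→Outcrop 2) × (Outcrop 1→Outcrop 3) = (-261887.6, 1416503.4, -3639482).
So ∂z/∂E = −n_x/n_z = −0.07195738 and ∂z/∂N = −n_y/n_z = 0.38920467.
Intercept c from Outcrop 1: 299.5 + 35495.35 − 2150839.99 = −2115045.13.
At (493424, 5527654): z_contact = −35505.5 + 2151388.8 − 2115045.13 = 838.1 m.
Depth below ground = 1039 − 838.1 = 201 m.

201 m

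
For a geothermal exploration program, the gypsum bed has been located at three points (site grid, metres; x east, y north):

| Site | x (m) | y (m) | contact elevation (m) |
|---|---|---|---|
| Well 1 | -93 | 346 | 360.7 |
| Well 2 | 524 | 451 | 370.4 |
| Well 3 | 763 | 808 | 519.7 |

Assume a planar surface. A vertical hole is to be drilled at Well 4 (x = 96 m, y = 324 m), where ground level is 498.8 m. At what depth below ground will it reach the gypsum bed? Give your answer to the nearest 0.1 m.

Let the plane be z = a·x + b·y + c.
Well 2−Well 1: 617a + 105b = 9.7;  Well 3−Well 1: 856a + 462b = 159.
Solving gives a = −0.06258, b = 0.46010.
Then c = 360.7 − a·-93 − b·346 = 195.69.
At (96, 324): z_contact = −6.01 + 149.07 + 195.69 = 338.75 m.
Depth below ground = 498.8 − 338.75 = 160.0 m.

160.0 m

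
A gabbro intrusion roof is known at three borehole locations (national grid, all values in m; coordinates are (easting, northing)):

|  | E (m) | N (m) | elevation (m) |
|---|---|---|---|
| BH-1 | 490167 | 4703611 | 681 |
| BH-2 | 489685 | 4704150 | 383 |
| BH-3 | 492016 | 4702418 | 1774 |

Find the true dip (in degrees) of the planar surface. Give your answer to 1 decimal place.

29.1°

Let the plane be z = a·E + b·N + c.
BH-2−BH-1: −482a + 539b = −298;  BH-3−BH-1: 1849a − 1193b = 1093.
Solving gives a = 0.55413, b = −0.05735.
Gradient magnitude |∇z| = √(a² + b²) = √(0.30706 + 0.00329) = 0.55709.
True dip = arctan(0.55709) = 29.1°, dipping toward W (azimuth ≈ 276°).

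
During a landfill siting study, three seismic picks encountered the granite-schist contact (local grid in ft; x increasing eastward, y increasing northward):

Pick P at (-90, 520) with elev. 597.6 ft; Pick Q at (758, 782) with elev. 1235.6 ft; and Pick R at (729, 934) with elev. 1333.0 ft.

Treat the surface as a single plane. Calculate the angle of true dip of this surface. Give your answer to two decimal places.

Two edge vectors: Pick P→Pick Q = (848, 262, 638), Pick P→Pick R = (819, 414, 735.4).
Normal n = (Pick P→Pick Q) × (Pick P→Pick R) = (-71457.2, -101097.2, 136494).
So ∂z/∂x = −n_x/n_z = 0.52352 and ∂z/∂y = −n_y/n_z = 0.74067.
Gradient magnitude |∇z| = √(a² + b²) = √(0.27407 + 0.54859) = 0.90701.
True dip = arctan(0.90701) = 42.21°, dipping toward SW (azimuth ≈ 215°).

42.21°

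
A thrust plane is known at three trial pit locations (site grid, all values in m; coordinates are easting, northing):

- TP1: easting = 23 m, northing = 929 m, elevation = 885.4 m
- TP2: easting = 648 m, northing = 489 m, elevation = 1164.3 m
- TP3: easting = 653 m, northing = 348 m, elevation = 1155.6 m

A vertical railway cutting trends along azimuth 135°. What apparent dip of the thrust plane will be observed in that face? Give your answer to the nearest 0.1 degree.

16.6°

Two edge vectors: TP1→TP2 = (625, -440, 278.9), TP1→TP3 = (630, -581, 270.2).
Normal n = (TP1→TP2) × (TP1→TP3) = (43152.9, 6832, -85925).
So ∂z/∂easting = −n_x/n_z = 0.50222 and ∂z/∂northing = −n_y/n_z = 0.07951.
Unit vector along 135° is (sin 135°, cos 135°) = (0.7071, -0.7071).
Slope in that direction = a·(0.7071) + b·(-0.7071) = 0.29890.
Apparent dip = arctan|0.29890| = 16.6° (true dip is 27.0°, so apparent ≤ true as expected).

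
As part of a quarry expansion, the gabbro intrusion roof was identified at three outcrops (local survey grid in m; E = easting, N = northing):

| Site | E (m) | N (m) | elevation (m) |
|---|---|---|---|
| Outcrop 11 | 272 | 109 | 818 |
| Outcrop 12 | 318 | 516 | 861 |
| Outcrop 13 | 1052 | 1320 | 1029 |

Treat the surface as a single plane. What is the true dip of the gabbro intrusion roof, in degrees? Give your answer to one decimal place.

Two edge vectors: Outcrop 11→Outcrop 12 = (46, 407, 43), Outcrop 11→Outcrop 13 = (780, 1211, 211).
Normal n = (Outcrop 11→Outcrop 12) × (Outcrop 11→Outcrop 13) = (33804, 23834, -261754).
So ∂z/∂E = −n_x/n_z = 0.12914 and ∂z/∂N = −n_y/n_z = 0.09105.
Gradient magnitude |∇z| = √(a² + b²) = √(0.01668 + 0.00829) = 0.15802.
True dip = arctan(0.15802) = 9.0°, dipping toward SW (azimuth ≈ 235°).

9.0°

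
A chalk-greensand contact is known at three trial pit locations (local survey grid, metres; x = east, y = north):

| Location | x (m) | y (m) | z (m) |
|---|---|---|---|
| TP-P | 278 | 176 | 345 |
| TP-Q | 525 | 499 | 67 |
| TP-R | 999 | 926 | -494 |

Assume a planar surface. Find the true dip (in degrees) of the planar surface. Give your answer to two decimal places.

52.85°

Let the plane be z = a·x + b·y + c.
TP-Q−TP-P: 247a + 323b = −278;  TP-R−TP-P: 721a + 750b = −839.
Solving gives a = −1.31205, b = 0.14265.
Gradient magnitude |∇z| = √(a² + b²) = √(1.72148 + 0.02035) = 1.31978.
True dip = arctan(1.31978) = 52.85°, dipping toward E (azimuth ≈ 096°).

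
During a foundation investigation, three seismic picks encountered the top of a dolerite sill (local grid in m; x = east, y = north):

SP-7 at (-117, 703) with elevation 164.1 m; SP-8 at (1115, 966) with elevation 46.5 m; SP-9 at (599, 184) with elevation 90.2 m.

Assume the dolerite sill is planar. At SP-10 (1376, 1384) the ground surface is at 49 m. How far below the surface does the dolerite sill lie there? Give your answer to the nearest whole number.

24 m

Two edge vectors: SP-7→SP-8 = (1232, 263, -117.6), SP-7→SP-9 = (716, -519, -73.9).
Normal n = (SP-7→SP-8) × (SP-7→SP-9) = (-80470.1, 6843.2, -827716).
So ∂z/∂x = −n_x/n_z = −0.09722 and ∂z/∂y = −n_y/n_z = 0.00827.
Intercept c from SP-7: 164.1 − 11.37 − 5.81 = 146.91.
At (1376, 1384): z_contact = −133.8 + 11.4 + 146.91 = 24.6 m.
Depth below ground = 49 − 24.6 = 24 m.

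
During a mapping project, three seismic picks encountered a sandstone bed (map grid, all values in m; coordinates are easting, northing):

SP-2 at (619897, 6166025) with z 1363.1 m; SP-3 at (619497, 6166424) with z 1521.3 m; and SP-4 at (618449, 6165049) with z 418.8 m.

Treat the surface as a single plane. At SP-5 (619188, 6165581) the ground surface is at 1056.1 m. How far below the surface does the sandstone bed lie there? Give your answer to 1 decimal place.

Two edge vectors: SP-2→SP-3 = (-400, 399, 158.2), SP-2→SP-4 = (-1448, -976, -944.3).
Normal n = (SP-2→SP-3) × (SP-2→SP-4) = (-222372.5, -606793.6, 968152).
So ∂z/∂easting = −n_x/n_z = 0.229687590 and ∂z/∂northing = −n_y/n_z = 0.626754477.
Intercept c from SP-2: 1363.1 − 142382.65 − 3864583.77 = −4005603.32.
At (619188, 6165581): z_contact = 142219.80 + 3864305.49 − 4005603.32 = 921.97 m.
Depth below ground = 1056.1 − 921.97 = 134.1 m.

134.1 m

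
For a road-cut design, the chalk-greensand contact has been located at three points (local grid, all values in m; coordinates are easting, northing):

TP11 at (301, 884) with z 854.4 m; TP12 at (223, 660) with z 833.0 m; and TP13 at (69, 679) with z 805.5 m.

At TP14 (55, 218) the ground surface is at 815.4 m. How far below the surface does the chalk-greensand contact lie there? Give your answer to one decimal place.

Let the plane be z = a·easting + b·northing + c.
TP12−TP11: −78a − 224b = −21.4;  TP13−TP11: −232a − 205b = −48.9.
Solving gives a = 0.18252, b = 0.03198.
Then c = 854.4 − a·301 − b·884 = 771.19.
At (55, 218): z_contact = 10.04 + 6.97 + 771.19 = 788.20 m.
Depth below ground = 815.4 − 788.20 = 27.2 m.

27.2 m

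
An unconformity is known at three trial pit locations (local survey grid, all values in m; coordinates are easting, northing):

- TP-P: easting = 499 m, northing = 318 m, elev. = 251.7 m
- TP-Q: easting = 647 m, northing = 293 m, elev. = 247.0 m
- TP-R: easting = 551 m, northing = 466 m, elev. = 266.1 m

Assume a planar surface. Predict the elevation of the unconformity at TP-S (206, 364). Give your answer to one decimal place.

Let the plane be z = a·easting + b·northing + c.
TP-Q−TP-P: 148a − 25b = −4.7;  TP-R−TP-P: 52a + 148b = 14.4.
Solving gives a = −0.01446, b = 0.10238.
Then c = 251.7 − a·499 − b·318 = 226.36.
At (206, 364): z = −3.0 + 37.3 + 226.36 = 260.6 m.

260.6 m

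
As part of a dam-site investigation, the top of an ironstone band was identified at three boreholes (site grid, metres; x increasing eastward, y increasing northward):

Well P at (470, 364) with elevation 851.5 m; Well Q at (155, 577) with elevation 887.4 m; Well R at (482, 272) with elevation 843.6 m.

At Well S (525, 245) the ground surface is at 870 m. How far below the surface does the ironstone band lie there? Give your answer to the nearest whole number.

Let the plane be z = a·x + b·y + c.
Well Q−Well P: −315a + 213b = 35.9;  Well R−Well P: 12a − 92b = −7.9.
Solving gives a = −0.06131, b = 0.07787.
Then c = 851.5 − a·470 − b·364 = 851.97.
At (525, 245): z_contact = −32.2 + 19.1 + 851.97 = 838.9 m.
Depth below ground = 870 − 838.9 = 31 m.

31 m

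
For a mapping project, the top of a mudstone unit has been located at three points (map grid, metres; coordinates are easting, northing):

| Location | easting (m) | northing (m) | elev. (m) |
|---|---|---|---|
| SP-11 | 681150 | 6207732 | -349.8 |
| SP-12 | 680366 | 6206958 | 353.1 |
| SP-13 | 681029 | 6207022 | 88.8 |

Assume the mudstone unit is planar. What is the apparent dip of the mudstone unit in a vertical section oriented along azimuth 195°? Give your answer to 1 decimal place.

32.2°

Let the plane be z = a·easting + b·northing + c.
SP-12−SP-11: −784a − 774b = 702.9;  SP-13−SP-11: −121a − 710b = 438.6.
Solving gives a = −0.34468, b = −0.55901.
Unit vector along 195° is (sin 195°, cos 195°) = (-0.2588, -0.9659).
Slope in that direction = a·(-0.2588) + b·(-0.9659) = 0.62917.
Apparent dip = arctan|0.62917| = 32.2° (true dip is 33.3°, so apparent ≤ true as expected).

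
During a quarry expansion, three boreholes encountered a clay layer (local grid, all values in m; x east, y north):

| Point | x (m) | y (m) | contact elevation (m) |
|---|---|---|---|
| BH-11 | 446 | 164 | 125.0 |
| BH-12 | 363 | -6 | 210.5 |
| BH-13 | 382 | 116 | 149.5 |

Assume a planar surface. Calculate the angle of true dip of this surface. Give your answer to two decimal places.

Let the plane be z = a·x + b·y + c.
BH-12−BH-11: −83a − 170b = 85.5;  BH-13−BH-11: −64a − 48b = 24.5.
Solving gives a = −0.00885, b = −0.49862.
Gradient magnitude |∇z| = √(a² + b²) = √(0.00008 + 0.24862) = 0.49870.
True dip = arctan(0.49870) = 26.51°, dipping toward N (azimuth ≈ 001°).

26.51°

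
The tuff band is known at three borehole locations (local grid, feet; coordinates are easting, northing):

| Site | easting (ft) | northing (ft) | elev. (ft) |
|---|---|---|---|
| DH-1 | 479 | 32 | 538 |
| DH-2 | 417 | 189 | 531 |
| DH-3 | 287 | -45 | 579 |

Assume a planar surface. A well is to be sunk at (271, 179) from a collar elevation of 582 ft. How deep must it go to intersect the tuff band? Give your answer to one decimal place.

Two edge vectors: DH-1→DH-2 = (-62, 157, -7), DH-1→DH-3 = (-192, -77, 41).
Normal n = (DH-1→DH-2) × (DH-1→DH-3) = (5898, 3886, 34918).
So ∂z/∂easting = −n_x/n_z = −0.16891 and ∂z/∂northing = −n_y/n_z = −0.11129.
Intercept c from DH-1: 538 + 80.91 + 3.56 = 622.47.
At (271, 179): z_contact = −45.77 − 19.92 + 622.47 = 556.77 ft.
Depth below ground = 582 − 556.77 = 25.2 ft.

25.2 ft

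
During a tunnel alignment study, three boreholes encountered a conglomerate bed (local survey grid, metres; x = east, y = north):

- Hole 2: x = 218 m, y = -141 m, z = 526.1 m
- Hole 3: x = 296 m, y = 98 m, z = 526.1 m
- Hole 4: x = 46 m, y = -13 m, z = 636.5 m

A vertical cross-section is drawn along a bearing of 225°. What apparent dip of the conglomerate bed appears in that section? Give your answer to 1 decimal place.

Let the plane be z = a·x + b·y + c.
Hole 3−Hole 2: 78a + 239b = 0;  Hole 4−Hole 2: −172a + 128b = 110.4.
Solving gives a = −0.51643, b = 0.16854.
Unit vector along 225° is (sin 225°, cos 225°) = (-0.7071, -0.7071).
Slope in that direction = a·(-0.7071) + b·(-0.7071) = 0.24600.
Apparent dip = arctan|0.24600| = 13.8° (true dip is 28.5°, so apparent ≤ true as expected).

13.8°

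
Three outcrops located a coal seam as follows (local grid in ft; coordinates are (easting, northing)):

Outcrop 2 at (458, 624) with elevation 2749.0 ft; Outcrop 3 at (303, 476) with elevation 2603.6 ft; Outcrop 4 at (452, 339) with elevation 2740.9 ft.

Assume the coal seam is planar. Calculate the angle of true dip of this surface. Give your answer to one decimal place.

42.9°

Let the plane be z = a·E + b·N + c.
Outcrop 3−Outcrop 2: −155a − 148b = −145.4;  Outcrop 4−Outcrop 2: −6a − 285b = −8.1.
Solving gives a = 0.92961, b = 0.00885.
Gradient magnitude |∇z| = √(a² + b²) = √(0.86418 + 0.00008) = 0.92966.
True dip = arctan(0.92966) = 42.9°, dipping toward W (azimuth ≈ 269°).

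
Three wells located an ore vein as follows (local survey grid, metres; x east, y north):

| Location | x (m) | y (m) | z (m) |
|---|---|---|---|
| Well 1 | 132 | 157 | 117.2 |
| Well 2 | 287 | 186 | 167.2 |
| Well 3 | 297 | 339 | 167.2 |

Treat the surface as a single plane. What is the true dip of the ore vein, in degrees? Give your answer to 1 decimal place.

Let the plane be z = a·x + b·y + c.
Well 2−Well 1: 155a + 29b = 50;  Well 3−Well 1: 165a + 182b = 50.
Solving gives a = 0.32657, b = −0.02134.
Gradient magnitude |∇z| = √(a² + b²) = √(0.10665 + 0.00046) = 0.32727.
True dip = arctan(0.32727) = 18.1°, dipping toward W (azimuth ≈ 274°).

18.1°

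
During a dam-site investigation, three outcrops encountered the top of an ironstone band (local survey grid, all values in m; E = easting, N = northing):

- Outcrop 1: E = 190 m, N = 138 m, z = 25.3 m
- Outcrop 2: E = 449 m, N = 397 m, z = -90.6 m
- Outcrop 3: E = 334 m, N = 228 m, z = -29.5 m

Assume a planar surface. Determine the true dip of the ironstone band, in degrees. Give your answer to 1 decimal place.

17.9°

Two edge vectors: Outcrop 1→Outcrop 2 = (259, 259, -115.9), Outcrop 1→Outcrop 3 = (144, 90, -54.8).
Normal n = (Outcrop 1→Outcrop 2) × (Outcrop 1→Outcrop 3) = (-3762.2, -2496.4, -13986).
So ∂z/∂E = −n_x/n_z = −0.26900 and ∂z/∂N = −n_y/n_z = −0.17849.
Gradient magnitude |∇z| = √(a² + b²) = √(0.07236 + 0.03186) = 0.32283.
True dip = arctan(0.32283) = 17.9°, dipping toward ENE (azimuth ≈ 056°).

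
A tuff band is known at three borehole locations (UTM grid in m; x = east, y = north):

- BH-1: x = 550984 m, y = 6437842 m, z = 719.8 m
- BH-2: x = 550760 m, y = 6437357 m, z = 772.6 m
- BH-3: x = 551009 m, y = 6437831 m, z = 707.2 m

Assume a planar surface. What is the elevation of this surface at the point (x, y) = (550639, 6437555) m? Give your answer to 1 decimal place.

Let the plane be z = a·x + b·y + c.
BH-2−BH-1: −224a − 485b = 52.8;  BH-3−BH-1: 25a − 11b = −12.6.
Solving gives a = −0.458688053, b = 0.102981699.
Then c = 719.8 − a·550984 − b·6437842 = −409530.33.
At (550639, 6437555): z = −252571.5 + 662950.3 − 409530.33 = 848.5 m.

848.5 m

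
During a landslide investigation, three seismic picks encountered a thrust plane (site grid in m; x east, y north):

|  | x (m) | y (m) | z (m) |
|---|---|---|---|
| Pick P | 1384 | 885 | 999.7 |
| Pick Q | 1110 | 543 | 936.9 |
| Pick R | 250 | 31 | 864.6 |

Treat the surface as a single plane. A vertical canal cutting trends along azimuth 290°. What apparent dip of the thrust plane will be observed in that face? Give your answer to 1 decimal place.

6.9°

Let the plane be z = a·x + b·y + c.
Pick Q−Pick P: −274a − 342b = −62.8;  Pick R−Pick P: −1134a − 854b = −135.1.
Solving gives a = −0.04828, b = 0.22231.
Unit vector along 290° is (sin 290°, cos 290°) = (-0.9397, 0.3420).
Slope in that direction = a·(-0.9397) + b·(0.3420) = 0.12140.
Apparent dip = arctan|0.12140| = 6.9° (true dip is 12.8°, so apparent ≤ true as expected).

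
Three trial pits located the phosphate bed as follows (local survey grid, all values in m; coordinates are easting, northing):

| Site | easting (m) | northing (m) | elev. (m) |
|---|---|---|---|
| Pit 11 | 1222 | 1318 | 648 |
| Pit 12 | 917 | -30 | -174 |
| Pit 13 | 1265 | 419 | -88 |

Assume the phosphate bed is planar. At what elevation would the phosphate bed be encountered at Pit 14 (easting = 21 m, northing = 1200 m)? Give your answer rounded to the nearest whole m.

Two edge vectors: Pit 11→Pit 12 = (-305, -1348, -822), Pit 11→Pit 13 = (43, -899, -736).
Normal n = (Pit 11→Pit 12) × (Pit 11→Pit 13) = (253150, -259826, 332159).
So ∂z/∂easting = −n_x/n_z = −0.76214 and ∂z/∂northing = −n_y/n_z = 0.78223.
Intercept c from Pit 11: 648 + 931.33 − 1030.98 = 548.34.
At (21, 1200): z = −16.0 + 938.7 + 548.34 = 1471.0 m.

1471 m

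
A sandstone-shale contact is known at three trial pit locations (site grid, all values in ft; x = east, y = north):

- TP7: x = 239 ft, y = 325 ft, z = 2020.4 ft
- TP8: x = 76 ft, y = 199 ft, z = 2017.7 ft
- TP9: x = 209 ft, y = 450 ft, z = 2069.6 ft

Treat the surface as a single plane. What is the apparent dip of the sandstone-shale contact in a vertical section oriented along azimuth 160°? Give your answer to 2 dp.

21.71°

Two edge vectors: TP7→TP8 = (-163, -126, -2.7), TP7→TP9 = (-30, 125, 49.2).
Normal n = (TP7→TP8) × (TP7→TP9) = (-5861.7, 8100.6, -24155).
So ∂z/∂x = −n_x/n_z = −0.24267 and ∂z/∂y = −n_y/n_z = 0.33536.
Unit vector along 160° is (sin 160°, cos 160°) = (0.3420, -0.9397).
Slope in that direction = a·(0.3420) + b·(-0.9397) = −0.39813.
Apparent dip = arctan|0.39813| = 21.71° (true dip is 22.5°, so apparent ≤ true as expected).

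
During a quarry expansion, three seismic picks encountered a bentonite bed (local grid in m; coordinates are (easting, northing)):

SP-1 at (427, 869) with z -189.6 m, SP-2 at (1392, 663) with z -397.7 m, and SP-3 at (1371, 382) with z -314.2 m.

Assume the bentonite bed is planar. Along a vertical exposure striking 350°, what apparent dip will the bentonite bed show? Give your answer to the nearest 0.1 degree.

Let the plane be z = a·E + b·N + c.
SP-2−SP-1: 965a − 206b = −208.1;  SP-3−SP-1: 944a − 487b = −124.6.
Solving gives a = −0.27470, b = −0.27662.
Unit vector along 350° is (sin 350°, cos 350°) = (-0.1736, 0.9848).
Slope in that direction = a·(-0.1736) + b·(0.9848) = −0.22472.
Apparent dip = arctan|0.22472| = 12.7° (true dip is 21.3°, so apparent ≤ true as expected).

12.7°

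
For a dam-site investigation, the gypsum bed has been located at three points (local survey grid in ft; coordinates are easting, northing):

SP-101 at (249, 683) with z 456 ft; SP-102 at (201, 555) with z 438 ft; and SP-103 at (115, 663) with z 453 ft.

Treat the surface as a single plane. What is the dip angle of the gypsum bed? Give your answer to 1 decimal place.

8.0°

Two edge vectors: SP-101→SP-102 = (-48, -128, -18), SP-101→SP-103 = (-134, -20, -3).
Normal n = (SP-101→SP-102) × (SP-101→SP-103) = (24, 2268, -16192).
So ∂z/∂easting = −n_x/n_z = 0.00148 and ∂z/∂northing = −n_y/n_z = 0.14007.
Gradient magnitude |∇z| = √(a² + b²) = √(0.00000 + 0.01962) = 0.14008.
True dip = arctan(0.14008) = 8.0°, dipping toward S (azimuth ≈ 181°).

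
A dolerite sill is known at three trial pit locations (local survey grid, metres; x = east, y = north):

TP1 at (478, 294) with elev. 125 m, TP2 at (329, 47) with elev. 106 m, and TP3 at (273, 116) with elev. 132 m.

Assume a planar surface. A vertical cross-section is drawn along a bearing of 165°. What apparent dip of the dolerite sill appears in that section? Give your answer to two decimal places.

Two edge vectors: TP1→TP2 = (-149, -247, -19), TP1→TP3 = (-205, -178, 7).
Normal n = (TP1→TP2) × (TP1→TP3) = (-5111, 4938, -24113).
So ∂z/∂x = −n_x/n_z = −0.21196 and ∂z/∂y = −n_y/n_z = 0.20479.
Unit vector along 165° is (sin 165°, cos 165°) = (0.2588, -0.9659).
Slope in that direction = a·(0.2588) + b·(-0.9659) = −0.25267.
Apparent dip = arctan|0.25267| = 14.18° (true dip is 16.4°, so apparent ≤ true as expected).

14.18°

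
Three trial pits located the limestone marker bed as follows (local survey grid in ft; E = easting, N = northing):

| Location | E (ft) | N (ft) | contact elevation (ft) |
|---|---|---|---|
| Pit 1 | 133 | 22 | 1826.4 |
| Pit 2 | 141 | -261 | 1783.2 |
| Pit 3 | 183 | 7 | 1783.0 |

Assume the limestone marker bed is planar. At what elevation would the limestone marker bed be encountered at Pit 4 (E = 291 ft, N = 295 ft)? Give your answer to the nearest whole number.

Two edge vectors: Pit 1→Pit 2 = (8, -283, -43.2), Pit 1→Pit 3 = (50, -15, -43.4).
Normal n = (Pit 1→Pit 2) × (Pit 1→Pit 3) = (11634.2, -1812.8, 14030).
So ∂z/∂E = −n_x/n_z = −0.82924 and ∂z/∂N = −n_y/n_z = 0.12921.
Intercept c from Pit 1: 1826.4 + 110.29 − 2.84 = 1933.85.
At (291, 295): z = −241.3 + 38.1 + 1933.85 = 1730.7 ft.

1731 ft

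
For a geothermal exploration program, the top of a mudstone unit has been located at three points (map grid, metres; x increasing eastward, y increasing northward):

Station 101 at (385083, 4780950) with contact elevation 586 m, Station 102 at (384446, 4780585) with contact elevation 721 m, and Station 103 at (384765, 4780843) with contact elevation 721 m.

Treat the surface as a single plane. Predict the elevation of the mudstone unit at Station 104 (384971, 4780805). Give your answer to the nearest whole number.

537 m

Let the plane be z = a·x + b·y + c.
Station 102−Station 101: −637a − 365b = 135;  Station 103−Station 101: −318a − 107b = 135.
Solving gives a = −0.72697293, b = 0.89885413.
Then c = 586 − a·385083 − b·4780950 = −4016845.71.
At (384971, 4780805): z = −279863.5 + 4297246.3 − 4016845.71 = 537.1 m.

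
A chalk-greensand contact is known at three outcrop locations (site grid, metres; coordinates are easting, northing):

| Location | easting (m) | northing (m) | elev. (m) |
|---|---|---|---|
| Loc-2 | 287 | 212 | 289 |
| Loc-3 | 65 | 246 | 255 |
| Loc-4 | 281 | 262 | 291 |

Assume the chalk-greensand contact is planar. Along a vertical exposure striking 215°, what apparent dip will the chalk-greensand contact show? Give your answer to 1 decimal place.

8.1°

Let the plane be z = a·easting + b·northing + c.
Loc-3−Loc-2: −222a + 34b = −34;  Loc-4−Loc-2: −6a + 50b = 2.
Solving gives a = 0.16226, b = 0.05947.
Unit vector along 215° is (sin 215°, cos 215°) = (-0.5736, -0.8192).
Slope in that direction = a·(-0.5736) + b·(-0.8192) = −0.14179.
Apparent dip = arctan|0.14179| = 8.1° (true dip is 9.8°, so apparent ≤ true as expected).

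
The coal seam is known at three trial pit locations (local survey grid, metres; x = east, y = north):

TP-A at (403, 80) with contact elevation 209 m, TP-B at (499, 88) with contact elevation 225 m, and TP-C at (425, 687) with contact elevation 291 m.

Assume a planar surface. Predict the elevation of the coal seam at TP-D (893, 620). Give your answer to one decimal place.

Two edge vectors: TP-A→TP-B = (96, 8, 16), TP-A→TP-C = (22, 607, 82).
Normal n = (TP-A→TP-B) × (TP-A→TP-C) = (-9056, -7520, 58096).
So ∂z/∂x = −n_x/n_z = 0.15588 and ∂z/∂y = −n_y/n_z = 0.12944.
Intercept c from TP-A: 209 − 62.82 − 10.36 = 135.83.
At (893, 620): z = 139.2 + 80.3 + 135.83 = 355.3 m.

355.3 m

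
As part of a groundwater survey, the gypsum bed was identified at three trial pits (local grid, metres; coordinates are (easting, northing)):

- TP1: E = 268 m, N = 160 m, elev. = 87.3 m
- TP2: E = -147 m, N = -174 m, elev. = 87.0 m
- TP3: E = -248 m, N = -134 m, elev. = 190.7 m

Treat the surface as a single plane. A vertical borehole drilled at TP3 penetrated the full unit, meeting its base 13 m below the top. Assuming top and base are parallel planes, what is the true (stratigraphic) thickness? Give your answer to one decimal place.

Let the plane be z = a·E + b·N + c.
TP2−TP1: −415a − 334b = −0.3;  TP3−TP1: −516a − 294b = 103.4.
Solving gives a = −0.68788, b = 0.85560.
|∇z| = √(a²+b²) = 1.09783, so dip δ = arctan(1.09783) = 47.67°.
True thickness = vertical thickness × cos δ = 13 × cos 47.67° = 8.8 m.

8.8 m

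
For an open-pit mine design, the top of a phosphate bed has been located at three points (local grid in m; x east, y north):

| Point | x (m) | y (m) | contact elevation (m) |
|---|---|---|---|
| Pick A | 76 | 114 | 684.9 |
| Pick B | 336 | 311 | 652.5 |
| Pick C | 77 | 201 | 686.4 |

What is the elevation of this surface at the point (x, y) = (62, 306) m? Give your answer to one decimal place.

Two edge vectors: Pick A→Pick B = (260, 197, -32.4), Pick A→Pick C = (1, 87, 1.5).
Normal n = (Pick A→Pick B) × (Pick A→Pick C) = (3114.3, -422.4, 22423).
So ∂z/∂x = −n_x/n_z = −0.13889 and ∂z/∂y = −n_y/n_z = 0.01884.
Intercept c from Pick A: 684.9 + 10.56 − 2.15 = 693.31.
At (62, 306): z = −8.6 + 5.8 + 693.31 = 690.5 m.

690.5 m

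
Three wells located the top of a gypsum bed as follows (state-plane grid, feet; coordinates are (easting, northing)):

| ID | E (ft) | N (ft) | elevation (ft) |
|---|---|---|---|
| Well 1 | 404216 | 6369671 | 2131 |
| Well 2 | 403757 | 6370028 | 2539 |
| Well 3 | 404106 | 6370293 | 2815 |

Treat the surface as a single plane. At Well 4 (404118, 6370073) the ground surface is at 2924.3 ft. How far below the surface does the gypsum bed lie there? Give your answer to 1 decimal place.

Two edge vectors: Well 1→Well 2 = (-459, 357, 408), Well 1→Well 3 = (-110, 622, 684).
Normal n = (Well 1→Well 2) × (Well 1→Well 3) = (-9588, 269076, -246228).
So ∂z/∂E = −n_x/n_z = −0.038939519 and ∂z/∂N = −n_y/n_z = 1.092792046.
Intercept c from Well 1: 2131 + 15739.98 − 6960725.81 = −6942854.83.
At (404118, 6370073): z_contact = −15736.16 + 6961165.11 − 6942854.83 = 2574.12 ft.
Depth below ground = 2924.3 − 2574.12 = 350.2 ft.

350.2 ft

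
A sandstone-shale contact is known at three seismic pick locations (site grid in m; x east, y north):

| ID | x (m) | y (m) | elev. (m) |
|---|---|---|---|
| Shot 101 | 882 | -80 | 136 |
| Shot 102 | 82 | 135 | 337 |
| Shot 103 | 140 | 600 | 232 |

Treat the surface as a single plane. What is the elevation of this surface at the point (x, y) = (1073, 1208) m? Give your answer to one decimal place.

Let the plane be z = a·x + b·y + c.
Shot 102−Shot 101: −800a + 215b = 201;  Shot 103−Shot 101: −742a + 680b = 96.
Solving gives a = −0.301818, b = −0.188160.
Then c = 136 − a·882 − b·-80 = 387.15.
At (1073, 1208): z = −323.9 − 227.3 + 387.15 = -164.0 m.

-164.0 m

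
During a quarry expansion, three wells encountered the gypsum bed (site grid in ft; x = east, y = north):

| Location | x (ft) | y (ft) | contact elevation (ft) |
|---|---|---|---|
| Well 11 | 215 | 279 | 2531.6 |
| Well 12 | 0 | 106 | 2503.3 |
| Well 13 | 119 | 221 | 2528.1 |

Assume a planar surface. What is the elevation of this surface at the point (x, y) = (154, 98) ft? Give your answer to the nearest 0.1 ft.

Two edge vectors: Well 11→Well 12 = (-215, -173, -28.3), Well 11→Well 13 = (-96, -58, -3.5).
Normal n = (Well 11→Well 12) × (Well 11→Well 13) = (-1035.9, 1964.3, -4138).
So ∂z/∂x = −n_x/n_z = −0.25034 and ∂z/∂y = −n_y/n_z = 0.47470.
Intercept c from Well 11: 2531.6 + 53.82 − 132.44 = 2452.98.
At (154, 98): z = −38.6 + 46.5 + 2452.98 = 2461.0 ft.

2461.0 ft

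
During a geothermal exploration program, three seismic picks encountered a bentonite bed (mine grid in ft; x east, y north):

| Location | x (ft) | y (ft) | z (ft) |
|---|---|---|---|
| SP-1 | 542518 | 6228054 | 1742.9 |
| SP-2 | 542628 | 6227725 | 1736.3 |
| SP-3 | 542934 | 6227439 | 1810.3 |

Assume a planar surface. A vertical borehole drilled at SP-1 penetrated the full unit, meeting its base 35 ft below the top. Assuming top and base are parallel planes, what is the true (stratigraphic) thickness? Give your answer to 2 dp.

Two edge vectors: SP-1→SP-2 = (110, -329, -6.6), SP-1→SP-3 = (416, -615, 67.4).
Normal n = (SP-1→SP-2) × (SP-1→SP-3) = (-26233.6, -10159.6, 69214).
So ∂z/∂x = −n_x/n_z = 0.37902 and ∂z/∂y = −n_y/n_z = 0.14679.
|∇z| = √(a²+b²) = 0.40645, so dip δ = arctan(0.40645) = 22.12°.
True thickness = vertical thickness × cos δ = 35 × cos 22.12° = 32.42 ft.

32.42 ft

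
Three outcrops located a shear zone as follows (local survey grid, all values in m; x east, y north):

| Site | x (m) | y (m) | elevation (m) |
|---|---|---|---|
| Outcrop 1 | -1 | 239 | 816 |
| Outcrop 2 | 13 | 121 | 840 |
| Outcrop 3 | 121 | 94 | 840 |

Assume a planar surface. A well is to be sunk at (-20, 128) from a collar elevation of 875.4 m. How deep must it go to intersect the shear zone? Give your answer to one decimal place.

Two edge vectors: Outcrop 1→Outcrop 2 = (14, -118, 24), Outcrop 1→Outcrop 3 = (122, -145, 24).
Normal n = (Outcrop 1→Outcrop 2) × (Outcrop 1→Outcrop 3) = (648, 2592, 12366).
So ∂z/∂x = −n_x/n_z = −0.05240 and ∂z/∂y = −n_y/n_z = −0.20961.
Intercept c from Outcrop 1: 816 − 0.05 + 50.10 = 866.04.
At (-20, 128): z_contact = 1.05 − 26.83 + 866.04 = 840.26 m.
Depth below ground = 875.4 − 840.26 = 35.1 m.

35.1 m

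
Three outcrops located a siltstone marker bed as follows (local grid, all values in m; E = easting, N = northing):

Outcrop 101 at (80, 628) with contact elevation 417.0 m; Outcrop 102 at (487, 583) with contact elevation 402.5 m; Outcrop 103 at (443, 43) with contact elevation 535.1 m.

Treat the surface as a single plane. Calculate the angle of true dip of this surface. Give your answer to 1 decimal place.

Let the plane be z = a·E + b·N + c.
Outcrop 102−Outcrop 101: 407a − 45b = −14.5;  Outcrop 103−Outcrop 101: 363a − 585b = 118.1.
Solving gives a = −0.06222, b = −0.24049.
Gradient magnitude |∇z| = √(a² + b²) = √(0.00387 + 0.05783) = 0.24840.
True dip = arctan(0.24840) = 14.0°, dipping toward NNE (azimuth ≈ 015°).

14.0°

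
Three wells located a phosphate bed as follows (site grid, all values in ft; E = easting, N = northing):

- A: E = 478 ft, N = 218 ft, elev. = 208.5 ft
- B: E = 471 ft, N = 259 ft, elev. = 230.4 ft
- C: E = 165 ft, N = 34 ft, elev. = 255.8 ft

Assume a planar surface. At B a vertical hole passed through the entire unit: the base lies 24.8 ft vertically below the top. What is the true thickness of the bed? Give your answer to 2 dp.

21.02 ft

Two edge vectors: A→B = (-7, 41, 21.9), A→C = (-313, -184, 47.3).
Normal n = (A→B) × (A→C) = (5968.9, -6523.6, 14121).
So ∂z/∂E = −n_x/n_z = −0.42270 and ∂z/∂N = −n_y/n_z = 0.46198.
|∇z| = √(a²+b²) = 0.62618, so dip δ = arctan(0.62618) = 32.05°.
True thickness = vertical thickness × cos δ = 24.8 × cos 32.05° = 21.02 ft.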